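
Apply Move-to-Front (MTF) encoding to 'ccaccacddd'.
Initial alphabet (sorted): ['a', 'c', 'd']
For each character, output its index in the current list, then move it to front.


MTF encoding:
'c': index 1 in ['a', 'c', 'd'] -> ['c', 'a', 'd']
'c': index 0 in ['c', 'a', 'd'] -> ['c', 'a', 'd']
'a': index 1 in ['c', 'a', 'd'] -> ['a', 'c', 'd']
'c': index 1 in ['a', 'c', 'd'] -> ['c', 'a', 'd']
'c': index 0 in ['c', 'a', 'd'] -> ['c', 'a', 'd']
'a': index 1 in ['c', 'a', 'd'] -> ['a', 'c', 'd']
'c': index 1 in ['a', 'c', 'd'] -> ['c', 'a', 'd']
'd': index 2 in ['c', 'a', 'd'] -> ['d', 'c', 'a']
'd': index 0 in ['d', 'c', 'a'] -> ['d', 'c', 'a']
'd': index 0 in ['d', 'c', 'a'] -> ['d', 'c', 'a']


Output: [1, 0, 1, 1, 0, 1, 1, 2, 0, 0]


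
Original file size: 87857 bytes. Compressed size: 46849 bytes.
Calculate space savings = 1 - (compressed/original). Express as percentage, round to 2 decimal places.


ratio = compressed/original = 46849/87857 = 0.533242
savings = 1 - ratio = 1 - 0.533242 = 0.466758
as a percentage: 0.466758 * 100 = 46.68%

Space savings = 1 - 46849/87857 = 46.68%


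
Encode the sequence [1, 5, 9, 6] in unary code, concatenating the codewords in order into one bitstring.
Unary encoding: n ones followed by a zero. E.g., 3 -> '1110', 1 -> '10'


Encode each number as n ones followed by a terminating 0:
  1 -> 10 (2 bits)
  5 -> 111110 (6 bits)
  9 -> 1111111110 (10 bits)
  6 -> 1111110 (7 bits)
Total length = 2 + 6 + 10 + 7 = 25 bits.

Unary([1, 5, 9, 6]) = 1011111011111111101111110 (25 bits)


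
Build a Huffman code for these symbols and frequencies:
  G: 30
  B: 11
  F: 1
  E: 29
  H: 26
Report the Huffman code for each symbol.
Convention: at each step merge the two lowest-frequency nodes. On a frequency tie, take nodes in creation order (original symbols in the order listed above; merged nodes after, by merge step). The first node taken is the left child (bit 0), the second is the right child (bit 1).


Huffman tree construction:
Step 1: Merge F(1) + B(11) = 12
Step 2: Merge (F+B)(12) + H(26) = 38
Step 3: Merge E(29) + G(30) = 59
Step 4: Merge ((F+B)+H)(38) + (E+G)(59) = 97
Read each symbol's code off the tree from the root (left child = 0, right child = 1).

Codes:
  G: 11 (length 2)
  B: 001 (length 3)
  F: 000 (length 3)
  E: 10 (length 2)
  H: 01 (length 2)
Average code length: 206/97 = 2.1237 bits/symbol


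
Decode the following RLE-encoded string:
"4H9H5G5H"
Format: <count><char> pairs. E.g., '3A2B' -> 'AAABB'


Expanding each <count><char> pair:
  4H -> 'HHHH'
  9H -> 'HHHHHHHHH'
  5G -> 'GGGGG'
  5H -> 'HHHHH'

Decoded = HHHHHHHHHHHHHGGGGGHHHHH


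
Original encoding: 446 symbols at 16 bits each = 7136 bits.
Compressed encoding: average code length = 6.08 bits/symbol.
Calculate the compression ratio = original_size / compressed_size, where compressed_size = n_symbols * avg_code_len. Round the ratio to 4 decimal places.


original_size = n_symbols * orig_bits = 446 * 16 = 7136 bits
compressed_size = n_symbols * avg_code_len = 446 * 6.08 = 2711.68 bits
ratio = original_size / compressed_size = 7136 / 2711.68 = 2.6316

Compression ratio = 2.6316


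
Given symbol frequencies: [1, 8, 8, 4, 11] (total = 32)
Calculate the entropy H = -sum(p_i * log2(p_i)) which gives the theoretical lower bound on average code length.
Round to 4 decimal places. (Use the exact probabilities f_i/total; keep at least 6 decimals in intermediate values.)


Per-symbol terms -p_i * log2(p_i) with p_i = f_i/32:
  p = 1/32 = 0.031250: log2(p) = -5.000000, -p*log2(p) = 0.156250
  p = 8/32 = 0.250000: log2(p) = -2.000000, -p*log2(p) = 0.500000
  p = 8/32 = 0.250000: log2(p) = -2.000000, -p*log2(p) = 0.500000
  p = 4/32 = 0.125000: log2(p) = -3.000000, -p*log2(p) = 0.375000
  p = 11/32 = 0.343750: log2(p) = -1.540568, -p*log2(p) = 0.529570
H = 0.156250 + 0.500000 + 0.500000 + 0.375000 + 0.529570 = 2.060820

H = 2.0608 bits/symbol


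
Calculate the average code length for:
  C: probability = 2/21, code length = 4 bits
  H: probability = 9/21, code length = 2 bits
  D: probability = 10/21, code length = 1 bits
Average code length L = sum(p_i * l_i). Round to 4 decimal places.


Weighted contributions p_i * l_i:
  C: (2/21) * 4 = 8/21
  H: (9/21) * 2 = 18/21
  D: (10/21) * 1 = 10/21
Sum = (8 + 18 + 10)/21 = 36/21

L = 36/21 = 1.7143 bits/symbol


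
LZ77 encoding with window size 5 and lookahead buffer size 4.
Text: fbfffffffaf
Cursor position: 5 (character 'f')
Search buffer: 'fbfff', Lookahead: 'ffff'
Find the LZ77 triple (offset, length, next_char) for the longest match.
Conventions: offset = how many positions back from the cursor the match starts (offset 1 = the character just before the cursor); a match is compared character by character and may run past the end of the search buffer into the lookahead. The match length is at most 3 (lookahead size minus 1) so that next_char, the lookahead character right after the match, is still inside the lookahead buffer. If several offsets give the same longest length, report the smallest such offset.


Try each offset into the search buffer:
  offset=1 (pos 4, char 'f'): match length 3
  offset=2 (pos 3, char 'f'): match length 3
  offset=3 (pos 2, char 'f'): match length 3
  offset=4 (pos 1, char 'b'): match length 0
  offset=5 (pos 0, char 'f'): match length 1
Longest match has length 3, found at offsets 1, 2, 3; take the smallest, offset 1.
next_char = character at position 5 + 3 = 8 -> 'f'

Best match: offset=1, length=3 (matching 'fff' starting at position 4)
LZ77 triple: (1, 3, 'f')


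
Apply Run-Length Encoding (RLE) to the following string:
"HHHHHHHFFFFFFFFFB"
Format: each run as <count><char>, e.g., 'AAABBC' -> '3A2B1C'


Scanning runs left to right:
  i=0: run of 'H' x 7 -> '7H'
  i=7: run of 'F' x 9 -> '9F'
  i=16: run of 'B' x 1 -> '1B'

RLE = 7H9F1B


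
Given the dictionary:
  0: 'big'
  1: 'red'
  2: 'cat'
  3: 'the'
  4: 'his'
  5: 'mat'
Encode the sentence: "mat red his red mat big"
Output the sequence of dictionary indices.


Look up each word in the dictionary:
  'mat' -> 5
  'red' -> 1
  'his' -> 4
  'red' -> 1
  'mat' -> 5
  'big' -> 0

Encoded: [5, 1, 4, 1, 5, 0]


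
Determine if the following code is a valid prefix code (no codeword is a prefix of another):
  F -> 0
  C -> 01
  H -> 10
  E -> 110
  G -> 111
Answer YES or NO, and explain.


Checking each pair (does one codeword prefix another?):
  F='0' vs C='01': prefix -- VIOLATION

NO -- this is NOT a valid prefix code. F (0) is a prefix of C (01).


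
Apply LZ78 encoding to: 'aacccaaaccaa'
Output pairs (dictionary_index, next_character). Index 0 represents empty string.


LZ78 encoding steps:
Dictionary: {0: ''}
Step 1: w='' (idx 0), next='a' -> output (0, 'a'), add 'a' as idx 1
Step 2: w='a' (idx 1), next='c' -> output (1, 'c'), add 'ac' as idx 2
Step 3: w='' (idx 0), next='c' -> output (0, 'c'), add 'c' as idx 3
Step 4: w='c' (idx 3), next='a' -> output (3, 'a'), add 'ca' as idx 4
Step 5: w='a' (idx 1), next='a' -> output (1, 'a'), add 'aa' as idx 5
Step 6: w='c' (idx 3), next='c' -> output (3, 'c'), add 'cc' as idx 6
Step 7: w='aa' (idx 5), end of input -> output (5, '')


Encoded: [(0, 'a'), (1, 'c'), (0, 'c'), (3, 'a'), (1, 'a'), (3, 'c'), (5, '')]


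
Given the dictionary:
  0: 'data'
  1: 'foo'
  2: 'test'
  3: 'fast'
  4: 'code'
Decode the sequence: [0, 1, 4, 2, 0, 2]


Look up each index in the dictionary:
  0 -> 'data'
  1 -> 'foo'
  4 -> 'code'
  2 -> 'test'
  0 -> 'data'
  2 -> 'test'

Decoded: "data foo code test data test"


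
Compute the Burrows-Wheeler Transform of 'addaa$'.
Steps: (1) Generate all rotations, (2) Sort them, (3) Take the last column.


Rotations (sorted):
  0: $addaa -> last char: a
  1: a$adda -> last char: a
  2: aa$add -> last char: d
  3: addaa$ -> last char: $
  4: daa$ad -> last char: d
  5: ddaa$a -> last char: a


BWT = aad$da


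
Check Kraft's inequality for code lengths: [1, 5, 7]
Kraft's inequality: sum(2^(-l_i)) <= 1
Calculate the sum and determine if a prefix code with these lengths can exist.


Sum = 2^(-1) + 2^(-5) + 2^(-7)
    = 0.5 + 0.03125 + 0.0078125
    = 69/128 = 0.5390625
Since 0.5390625 <= 1, Kraft's inequality IS satisfied.
A prefix code with these lengths CAN exist.

Kraft sum = 0.5390625. Satisfied.


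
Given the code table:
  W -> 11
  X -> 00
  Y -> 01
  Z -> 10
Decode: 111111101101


Decoding:
11 -> W
11 -> W
11 -> W
10 -> Z
11 -> W
01 -> Y


Result: WWWZWY


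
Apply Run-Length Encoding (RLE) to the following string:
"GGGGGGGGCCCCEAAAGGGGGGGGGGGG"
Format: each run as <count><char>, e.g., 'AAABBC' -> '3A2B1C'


Scanning runs left to right:
  i=0: run of 'G' x 8 -> '8G'
  i=8: run of 'C' x 4 -> '4C'
  i=12: run of 'E' x 1 -> '1E'
  i=13: run of 'A' x 3 -> '3A'
  i=16: run of 'G' x 12 -> '12G'

RLE = 8G4C1E3A12G


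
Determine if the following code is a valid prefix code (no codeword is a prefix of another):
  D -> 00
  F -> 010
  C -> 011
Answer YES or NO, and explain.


Checking each pair (does one codeword prefix another?):
  D='00' vs F='010': no prefix
  D='00' vs C='011': no prefix
  F='010' vs D='00': no prefix
  F='010' vs C='011': no prefix
  C='011' vs D='00': no prefix
  C='011' vs F='010': no prefix
No violation found over all pairs.

YES -- this is a valid prefix code. No codeword is a prefix of any other codeword.


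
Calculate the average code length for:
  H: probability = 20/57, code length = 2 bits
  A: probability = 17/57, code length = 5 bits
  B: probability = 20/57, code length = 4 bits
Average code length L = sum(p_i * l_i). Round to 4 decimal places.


Weighted contributions p_i * l_i:
  H: (20/57) * 2 = 40/57
  A: (17/57) * 5 = 85/57
  B: (20/57) * 4 = 80/57
Sum = (40 + 85 + 80)/57 = 205/57

L = 205/57 = 3.5965 bits/symbol


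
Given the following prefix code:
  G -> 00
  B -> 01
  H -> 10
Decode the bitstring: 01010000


Decoding step by step:
Bits 01 -> B
Bits 01 -> B
Bits 00 -> G
Bits 00 -> G


Decoded message: BBGG


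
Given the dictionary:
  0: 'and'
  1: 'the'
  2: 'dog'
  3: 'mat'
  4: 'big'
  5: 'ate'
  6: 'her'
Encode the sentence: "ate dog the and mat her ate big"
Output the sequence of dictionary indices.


Look up each word in the dictionary:
  'ate' -> 5
  'dog' -> 2
  'the' -> 1
  'and' -> 0
  'mat' -> 3
  'her' -> 6
  'ate' -> 5
  'big' -> 4

Encoded: [5, 2, 1, 0, 3, 6, 5, 4]


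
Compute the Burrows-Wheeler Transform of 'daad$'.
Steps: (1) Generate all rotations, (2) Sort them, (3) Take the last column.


Rotations (sorted):
  0: $daad -> last char: d
  1: aad$d -> last char: d
  2: ad$da -> last char: a
  3: d$daa -> last char: a
  4: daad$ -> last char: $


BWT = ddaa$


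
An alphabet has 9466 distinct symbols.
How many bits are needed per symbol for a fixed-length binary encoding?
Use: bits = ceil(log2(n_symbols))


log2(9466) = 13.2085
Bracket: 2^13 = 8192 < 9466 <= 2^14 = 16384
So ceil(log2(9466)) = 14

bits = ceil(log2(9466)) = ceil(13.2085) = 14 bits


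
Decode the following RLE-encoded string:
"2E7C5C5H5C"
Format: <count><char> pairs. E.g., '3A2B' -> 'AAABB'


Expanding each <count><char> pair:
  2E -> 'EE'
  7C -> 'CCCCCCC'
  5C -> 'CCCCC'
  5H -> 'HHHHH'
  5C -> 'CCCCC'

Decoded = EECCCCCCCCCCCCHHHHHCCCCC


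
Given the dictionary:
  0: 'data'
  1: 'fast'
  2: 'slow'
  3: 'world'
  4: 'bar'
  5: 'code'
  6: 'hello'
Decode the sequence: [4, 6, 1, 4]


Look up each index in the dictionary:
  4 -> 'bar'
  6 -> 'hello'
  1 -> 'fast'
  4 -> 'bar'

Decoded: "bar hello fast bar"


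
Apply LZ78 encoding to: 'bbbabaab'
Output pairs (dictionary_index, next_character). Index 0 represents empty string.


LZ78 encoding steps:
Dictionary: {0: ''}
Step 1: w='' (idx 0), next='b' -> output (0, 'b'), add 'b' as idx 1
Step 2: w='b' (idx 1), next='b' -> output (1, 'b'), add 'bb' as idx 2
Step 3: w='' (idx 0), next='a' -> output (0, 'a'), add 'a' as idx 3
Step 4: w='b' (idx 1), next='a' -> output (1, 'a'), add 'ba' as idx 4
Step 5: w='a' (idx 3), next='b' -> output (3, 'b'), add 'ab' as idx 5


Encoded: [(0, 'b'), (1, 'b'), (0, 'a'), (1, 'a'), (3, 'b')]


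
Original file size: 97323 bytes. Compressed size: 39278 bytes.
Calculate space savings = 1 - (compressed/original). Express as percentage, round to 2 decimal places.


ratio = compressed/original = 39278/97323 = 0.403584
savings = 1 - ratio = 1 - 0.403584 = 0.596416
as a percentage: 0.596416 * 100 = 59.64%

Space savings = 1 - 39278/97323 = 59.64%


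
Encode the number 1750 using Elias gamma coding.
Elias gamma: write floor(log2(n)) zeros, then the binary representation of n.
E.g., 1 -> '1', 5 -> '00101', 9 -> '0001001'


num_bits = floor(log2(1750)) + 1 = 11
leading_zeros = num_bits - 1 = 10
binary(1750) = 11011010110

Elias gamma(1750) = '0000000000' + '11011010110' = 000000000011011010110 (21 bits)


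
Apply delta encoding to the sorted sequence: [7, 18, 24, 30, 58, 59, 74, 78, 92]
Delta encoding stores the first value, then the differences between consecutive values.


First value: 7
Deltas:
  18 - 7 = 11
  24 - 18 = 6
  30 - 24 = 6
  58 - 30 = 28
  59 - 58 = 1
  74 - 59 = 15
  78 - 74 = 4
  92 - 78 = 14


Delta encoded: [7, 11, 6, 6, 28, 1, 15, 4, 14]


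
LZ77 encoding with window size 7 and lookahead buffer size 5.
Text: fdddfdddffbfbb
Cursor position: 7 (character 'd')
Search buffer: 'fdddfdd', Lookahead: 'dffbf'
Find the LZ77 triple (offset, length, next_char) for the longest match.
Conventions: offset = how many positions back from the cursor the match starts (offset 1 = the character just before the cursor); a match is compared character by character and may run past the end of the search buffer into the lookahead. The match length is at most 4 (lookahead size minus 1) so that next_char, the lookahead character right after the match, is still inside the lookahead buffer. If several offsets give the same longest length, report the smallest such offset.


Try each offset into the search buffer:
  offset=1 (pos 6, char 'd'): match length 1
  offset=2 (pos 5, char 'd'): match length 1
  offset=3 (pos 4, char 'f'): match length 0
  offset=4 (pos 3, char 'd'): match length 2
  offset=5 (pos 2, char 'd'): match length 1
  offset=6 (pos 1, char 'd'): match length 1
  offset=7 (pos 0, char 'f'): match length 0
Longest match has length 2 at offset 4.
next_char = character at position 7 + 2 = 9 -> 'f'

Best match: offset=4, length=2 (matching 'df' starting at position 3)
LZ77 triple: (4, 2, 'f')


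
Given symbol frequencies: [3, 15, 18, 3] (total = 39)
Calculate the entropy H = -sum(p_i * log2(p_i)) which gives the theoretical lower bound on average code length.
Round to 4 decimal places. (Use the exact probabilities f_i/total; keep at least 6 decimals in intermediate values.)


Per-symbol terms -p_i * log2(p_i) with p_i = f_i/39:
  p = 3/39 = 0.076923: log2(p) = -3.700440, -p*log2(p) = 0.284649
  p = 15/39 = 0.384615: log2(p) = -1.378512, -p*log2(p) = 0.530197
  p = 18/39 = 0.461538: log2(p) = -1.115477, -p*log2(p) = 0.514836
  p = 3/39 = 0.076923: log2(p) = -3.700440, -p*log2(p) = 0.284649
H = 0.284649 + 0.530197 + 0.514836 + 0.284649 = 1.614331

H = 1.6143 bits/symbol


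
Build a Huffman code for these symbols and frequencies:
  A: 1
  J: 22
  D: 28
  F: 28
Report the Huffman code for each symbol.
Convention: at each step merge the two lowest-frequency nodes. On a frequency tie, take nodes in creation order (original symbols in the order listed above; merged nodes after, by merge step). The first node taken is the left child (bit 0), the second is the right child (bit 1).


Huffman tree construction:
Step 1: Merge A(1) + J(22) = 23
Step 2: Merge (A+J)(23) + D(28) = 51
Step 3: Merge F(28) + ((A+J)+D)(51) = 79
Read each symbol's code off the tree from the root (left child = 0, right child = 1).

Codes:
  A: 100 (length 3)
  J: 101 (length 3)
  D: 11 (length 2)
  F: 0 (length 1)
Average code length: 153/79 = 1.9367 bits/symbol


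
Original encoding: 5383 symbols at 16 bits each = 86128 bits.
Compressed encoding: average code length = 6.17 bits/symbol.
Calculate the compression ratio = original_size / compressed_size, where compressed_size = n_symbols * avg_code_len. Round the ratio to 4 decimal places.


original_size = n_symbols * orig_bits = 5383 * 16 = 86128 bits
compressed_size = n_symbols * avg_code_len = 5383 * 6.17 = 33213.11 bits
ratio = original_size / compressed_size = 86128 / 33213.11 = 2.5932

Compression ratio = 2.5932


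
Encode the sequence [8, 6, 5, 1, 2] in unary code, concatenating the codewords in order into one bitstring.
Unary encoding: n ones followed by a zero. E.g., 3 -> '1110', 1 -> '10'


Encode each number as n ones followed by a terminating 0:
  8 -> 111111110 (9 bits)
  6 -> 1111110 (7 bits)
  5 -> 111110 (6 bits)
  1 -> 10 (2 bits)
  2 -> 110 (3 bits)
Total length = 9 + 7 + 6 + 2 + 3 = 27 bits.

Unary([8, 6, 5, 1, 2]) = 111111110111111011111010110 (27 bits)


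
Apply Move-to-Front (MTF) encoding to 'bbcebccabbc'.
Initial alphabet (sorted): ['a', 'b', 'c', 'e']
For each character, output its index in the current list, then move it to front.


MTF encoding:
'b': index 1 in ['a', 'b', 'c', 'e'] -> ['b', 'a', 'c', 'e']
'b': index 0 in ['b', 'a', 'c', 'e'] -> ['b', 'a', 'c', 'e']
'c': index 2 in ['b', 'a', 'c', 'e'] -> ['c', 'b', 'a', 'e']
'e': index 3 in ['c', 'b', 'a', 'e'] -> ['e', 'c', 'b', 'a']
'b': index 2 in ['e', 'c', 'b', 'a'] -> ['b', 'e', 'c', 'a']
'c': index 2 in ['b', 'e', 'c', 'a'] -> ['c', 'b', 'e', 'a']
'c': index 0 in ['c', 'b', 'e', 'a'] -> ['c', 'b', 'e', 'a']
'a': index 3 in ['c', 'b', 'e', 'a'] -> ['a', 'c', 'b', 'e']
'b': index 2 in ['a', 'c', 'b', 'e'] -> ['b', 'a', 'c', 'e']
'b': index 0 in ['b', 'a', 'c', 'e'] -> ['b', 'a', 'c', 'e']
'c': index 2 in ['b', 'a', 'c', 'e'] -> ['c', 'b', 'a', 'e']


Output: [1, 0, 2, 3, 2, 2, 0, 3, 2, 0, 2]


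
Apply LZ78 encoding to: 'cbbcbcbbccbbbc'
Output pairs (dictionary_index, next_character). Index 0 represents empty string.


LZ78 encoding steps:
Dictionary: {0: ''}
Step 1: w='' (idx 0), next='c' -> output (0, 'c'), add 'c' as idx 1
Step 2: w='' (idx 0), next='b' -> output (0, 'b'), add 'b' as idx 2
Step 3: w='b' (idx 2), next='c' -> output (2, 'c'), add 'bc' as idx 3
Step 4: w='bc' (idx 3), next='b' -> output (3, 'b'), add 'bcb' as idx 4
Step 5: w='bc' (idx 3), next='c' -> output (3, 'c'), add 'bcc' as idx 5
Step 6: w='b' (idx 2), next='b' -> output (2, 'b'), add 'bb' as idx 6
Step 7: w='bc' (idx 3), end of input -> output (3, '')


Encoded: [(0, 'c'), (0, 'b'), (2, 'c'), (3, 'b'), (3, 'c'), (2, 'b'), (3, '')]


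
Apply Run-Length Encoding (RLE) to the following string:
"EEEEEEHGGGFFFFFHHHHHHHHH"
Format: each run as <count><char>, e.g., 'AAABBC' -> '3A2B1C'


Scanning runs left to right:
  i=0: run of 'E' x 6 -> '6E'
  i=6: run of 'H' x 1 -> '1H'
  i=7: run of 'G' x 3 -> '3G'
  i=10: run of 'F' x 5 -> '5F'
  i=15: run of 'H' x 9 -> '9H'

RLE = 6E1H3G5F9H


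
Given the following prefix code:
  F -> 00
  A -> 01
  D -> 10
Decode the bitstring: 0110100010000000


Decoding step by step:
Bits 01 -> A
Bits 10 -> D
Bits 10 -> D
Bits 00 -> F
Bits 10 -> D
Bits 00 -> F
Bits 00 -> F
Bits 00 -> F


Decoded message: ADDFDFFF


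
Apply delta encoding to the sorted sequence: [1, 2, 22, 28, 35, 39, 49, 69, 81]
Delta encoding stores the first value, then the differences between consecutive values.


First value: 1
Deltas:
  2 - 1 = 1
  22 - 2 = 20
  28 - 22 = 6
  35 - 28 = 7
  39 - 35 = 4
  49 - 39 = 10
  69 - 49 = 20
  81 - 69 = 12


Delta encoded: [1, 1, 20, 6, 7, 4, 10, 20, 12]


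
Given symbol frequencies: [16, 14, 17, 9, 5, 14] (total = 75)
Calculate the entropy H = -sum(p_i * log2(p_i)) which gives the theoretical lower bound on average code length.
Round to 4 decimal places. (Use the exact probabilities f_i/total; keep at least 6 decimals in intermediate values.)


Per-symbol terms -p_i * log2(p_i) with p_i = f_i/75:
  p = 16/75 = 0.213333: log2(p) = -2.228819, -p*log2(p) = 0.475481
  p = 14/75 = 0.186667: log2(p) = -2.421464, -p*log2(p) = 0.452007
  p = 17/75 = 0.226667: log2(p) = -2.141356, -p*log2(p) = 0.485374
  p = 9/75 = 0.120000: log2(p) = -3.058894, -p*log2(p) = 0.367067
  p = 5/75 = 0.066667: log2(p) = -3.906891, -p*log2(p) = 0.260459
  p = 14/75 = 0.186667: log2(p) = -2.421464, -p*log2(p) = 0.452007
H = 0.475481 + 0.452007 + 0.485374 + 0.367067 + 0.260459 + 0.452007 = 2.492395

H = 2.4924 bits/symbol


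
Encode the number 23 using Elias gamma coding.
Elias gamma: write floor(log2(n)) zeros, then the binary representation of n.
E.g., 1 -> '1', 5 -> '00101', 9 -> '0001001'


num_bits = floor(log2(23)) + 1 = 5
leading_zeros = num_bits - 1 = 4
binary(23) = 10111

Elias gamma(23) = '0000' + '10111' = 000010111 (9 bits)


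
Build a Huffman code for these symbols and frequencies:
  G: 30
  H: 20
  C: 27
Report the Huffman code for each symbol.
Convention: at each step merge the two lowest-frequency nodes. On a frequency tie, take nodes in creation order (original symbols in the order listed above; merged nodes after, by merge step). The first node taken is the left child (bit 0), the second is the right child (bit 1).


Huffman tree construction:
Step 1: Merge H(20) + C(27) = 47
Step 2: Merge G(30) + (H+C)(47) = 77
Read each symbol's code off the tree from the root (left child = 0, right child = 1).

Codes:
  G: 0 (length 1)
  H: 10 (length 2)
  C: 11 (length 2)
Average code length: 124/77 = 1.6104 bits/symbol


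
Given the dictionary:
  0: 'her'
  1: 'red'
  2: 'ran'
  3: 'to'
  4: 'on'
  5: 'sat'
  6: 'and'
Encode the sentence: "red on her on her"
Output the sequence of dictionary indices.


Look up each word in the dictionary:
  'red' -> 1
  'on' -> 4
  'her' -> 0
  'on' -> 4
  'her' -> 0

Encoded: [1, 4, 0, 4, 0]


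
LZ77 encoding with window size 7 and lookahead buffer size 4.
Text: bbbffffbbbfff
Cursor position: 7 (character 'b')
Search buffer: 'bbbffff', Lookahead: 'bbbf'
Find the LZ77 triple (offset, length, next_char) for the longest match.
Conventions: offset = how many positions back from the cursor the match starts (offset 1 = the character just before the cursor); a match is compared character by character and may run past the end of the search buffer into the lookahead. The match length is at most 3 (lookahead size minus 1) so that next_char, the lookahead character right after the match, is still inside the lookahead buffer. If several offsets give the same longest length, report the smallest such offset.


Try each offset into the search buffer:
  offset=1 (pos 6, char 'f'): match length 0
  offset=2 (pos 5, char 'f'): match length 0
  offset=3 (pos 4, char 'f'): match length 0
  offset=4 (pos 3, char 'f'): match length 0
  offset=5 (pos 2, char 'b'): match length 1
  offset=6 (pos 1, char 'b'): match length 2
  offset=7 (pos 0, char 'b'): match length 3
Longest match has length 3 at offset 7.
next_char = character at position 7 + 3 = 10 -> 'f'

Best match: offset=7, length=3 (matching 'bbb' starting at position 0)
LZ77 triple: (7, 3, 'f')


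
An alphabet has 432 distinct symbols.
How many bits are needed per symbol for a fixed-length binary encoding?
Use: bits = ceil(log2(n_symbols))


log2(432) = 8.7549
Bracket: 2^8 = 256 < 432 <= 2^9 = 512
So ceil(log2(432)) = 9

bits = ceil(log2(432)) = ceil(8.7549) = 9 bits


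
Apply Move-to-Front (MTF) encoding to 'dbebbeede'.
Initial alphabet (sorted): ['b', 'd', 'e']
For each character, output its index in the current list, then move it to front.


MTF encoding:
'd': index 1 in ['b', 'd', 'e'] -> ['d', 'b', 'e']
'b': index 1 in ['d', 'b', 'e'] -> ['b', 'd', 'e']
'e': index 2 in ['b', 'd', 'e'] -> ['e', 'b', 'd']
'b': index 1 in ['e', 'b', 'd'] -> ['b', 'e', 'd']
'b': index 0 in ['b', 'e', 'd'] -> ['b', 'e', 'd']
'e': index 1 in ['b', 'e', 'd'] -> ['e', 'b', 'd']
'e': index 0 in ['e', 'b', 'd'] -> ['e', 'b', 'd']
'd': index 2 in ['e', 'b', 'd'] -> ['d', 'e', 'b']
'e': index 1 in ['d', 'e', 'b'] -> ['e', 'd', 'b']


Output: [1, 1, 2, 1, 0, 1, 0, 2, 1]


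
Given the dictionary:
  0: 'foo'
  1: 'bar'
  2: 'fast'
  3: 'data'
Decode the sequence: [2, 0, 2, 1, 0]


Look up each index in the dictionary:
  2 -> 'fast'
  0 -> 'foo'
  2 -> 'fast'
  1 -> 'bar'
  0 -> 'foo'

Decoded: "fast foo fast bar foo"


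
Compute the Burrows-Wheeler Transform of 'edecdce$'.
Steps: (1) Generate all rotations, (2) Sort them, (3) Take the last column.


Rotations (sorted):
  0: $edecdce -> last char: e
  1: cdce$ede -> last char: e
  2: ce$edecd -> last char: d
  3: dce$edec -> last char: c
  4: decdce$e -> last char: e
  5: e$edecdc -> last char: c
  6: ecdce$ed -> last char: d
  7: edecdce$ -> last char: $


BWT = eedcecd$


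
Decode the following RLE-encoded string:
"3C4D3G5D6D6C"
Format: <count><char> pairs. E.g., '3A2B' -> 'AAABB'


Expanding each <count><char> pair:
  3C -> 'CCC'
  4D -> 'DDDD'
  3G -> 'GGG'
  5D -> 'DDDDD'
  6D -> 'DDDDDD'
  6C -> 'CCCCCC'

Decoded = CCCDDDDGGGDDDDDDDDDDDCCCCCC


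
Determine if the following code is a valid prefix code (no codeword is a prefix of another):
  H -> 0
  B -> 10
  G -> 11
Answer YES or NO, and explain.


Checking each pair (does one codeword prefix another?):
  H='0' vs B='10': no prefix
  H='0' vs G='11': no prefix
  B='10' vs H='0': no prefix
  B='10' vs G='11': no prefix
  G='11' vs H='0': no prefix
  G='11' vs B='10': no prefix
No violation found over all pairs.

YES -- this is a valid prefix code. No codeword is a prefix of any other codeword.


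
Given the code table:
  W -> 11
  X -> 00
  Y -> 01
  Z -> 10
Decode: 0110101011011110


Decoding:
01 -> Y
10 -> Z
10 -> Z
10 -> Z
11 -> W
01 -> Y
11 -> W
10 -> Z


Result: YZZZWYWZ


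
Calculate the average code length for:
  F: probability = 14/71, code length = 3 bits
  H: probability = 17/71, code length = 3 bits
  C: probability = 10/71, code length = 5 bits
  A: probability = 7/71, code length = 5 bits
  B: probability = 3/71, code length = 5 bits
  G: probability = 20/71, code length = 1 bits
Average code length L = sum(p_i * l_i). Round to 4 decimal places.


Weighted contributions p_i * l_i:
  F: (14/71) * 3 = 42/71
  H: (17/71) * 3 = 51/71
  C: (10/71) * 5 = 50/71
  A: (7/71) * 5 = 35/71
  B: (3/71) * 5 = 15/71
  G: (20/71) * 1 = 20/71
Sum = (42 + 51 + 50 + 35 + 15 + 20)/71 = 213/71

L = 213/71 = 3.0000 bits/symbol


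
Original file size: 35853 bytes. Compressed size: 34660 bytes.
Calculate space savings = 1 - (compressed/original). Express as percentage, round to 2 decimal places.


ratio = compressed/original = 34660/35853 = 0.966725
savings = 1 - ratio = 1 - 0.966725 = 0.033275
as a percentage: 0.033275 * 100 = 3.33%

Space savings = 1 - 34660/35853 = 3.33%


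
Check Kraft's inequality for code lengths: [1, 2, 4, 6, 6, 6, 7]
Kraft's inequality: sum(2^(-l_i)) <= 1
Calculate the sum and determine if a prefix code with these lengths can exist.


Sum = 2^(-1) + 2^(-2) + 2^(-4) + 2^(-6) + 2^(-6) + 2^(-6) + 2^(-7)
    = 0.5 + 0.25 + 0.0625 + 0.015625 + 0.015625 + 0.015625 + 0.0078125
    = 111/128 = 0.8671875
Since 0.8671875 <= 1, Kraft's inequality IS satisfied.
A prefix code with these lengths CAN exist.

Kraft sum = 0.8671875. Satisfied.


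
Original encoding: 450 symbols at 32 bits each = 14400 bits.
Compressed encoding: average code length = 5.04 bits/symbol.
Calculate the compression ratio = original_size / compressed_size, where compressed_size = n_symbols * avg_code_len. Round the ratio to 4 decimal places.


original_size = n_symbols * orig_bits = 450 * 32 = 14400 bits
compressed_size = n_symbols * avg_code_len = 450 * 5.04 = 2268.0 bits
ratio = original_size / compressed_size = 14400 / 2268.0 = 6.3492

Compression ratio = 6.3492


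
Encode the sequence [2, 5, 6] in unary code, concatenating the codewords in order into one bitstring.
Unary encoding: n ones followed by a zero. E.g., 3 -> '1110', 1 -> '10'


Encode each number as n ones followed by a terminating 0:
  2 -> 110 (3 bits)
  5 -> 111110 (6 bits)
  6 -> 1111110 (7 bits)
Total length = 3 + 6 + 7 = 16 bits.

Unary([2, 5, 6]) = 1101111101111110 (16 bits)


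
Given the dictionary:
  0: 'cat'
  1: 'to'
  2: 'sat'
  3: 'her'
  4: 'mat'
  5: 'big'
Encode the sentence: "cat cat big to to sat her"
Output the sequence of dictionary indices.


Look up each word in the dictionary:
  'cat' -> 0
  'cat' -> 0
  'big' -> 5
  'to' -> 1
  'to' -> 1
  'sat' -> 2
  'her' -> 3

Encoded: [0, 0, 5, 1, 1, 2, 3]


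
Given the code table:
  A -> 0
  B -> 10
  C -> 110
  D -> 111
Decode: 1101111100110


Decoding:
110 -> C
111 -> D
110 -> C
0 -> A
110 -> C


Result: CDCAC


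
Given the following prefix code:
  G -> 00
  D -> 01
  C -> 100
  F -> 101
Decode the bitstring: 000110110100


Decoding step by step:
Bits 00 -> G
Bits 01 -> D
Bits 101 -> F
Bits 101 -> F
Bits 00 -> G


Decoded message: GDFFG


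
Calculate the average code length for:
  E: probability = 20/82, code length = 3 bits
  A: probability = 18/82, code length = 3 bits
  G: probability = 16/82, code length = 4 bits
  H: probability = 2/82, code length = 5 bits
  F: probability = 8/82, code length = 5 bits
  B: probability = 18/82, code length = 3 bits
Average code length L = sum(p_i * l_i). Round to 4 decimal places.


Weighted contributions p_i * l_i:
  E: (20/82) * 3 = 60/82
  A: (18/82) * 3 = 54/82
  G: (16/82) * 4 = 64/82
  H: (2/82) * 5 = 10/82
  F: (8/82) * 5 = 40/82
  B: (18/82) * 3 = 54/82
Sum = (60 + 54 + 64 + 10 + 40 + 54)/82 = 282/82

L = 282/82 = 3.4390 bits/symbol


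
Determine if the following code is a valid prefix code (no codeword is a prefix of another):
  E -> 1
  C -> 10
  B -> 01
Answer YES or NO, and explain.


Checking each pair (does one codeword prefix another?):
  E='1' vs C='10': prefix -- VIOLATION

NO -- this is NOT a valid prefix code. E (1) is a prefix of C (10).


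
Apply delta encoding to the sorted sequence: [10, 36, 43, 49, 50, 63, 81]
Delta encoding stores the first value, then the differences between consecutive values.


First value: 10
Deltas:
  36 - 10 = 26
  43 - 36 = 7
  49 - 43 = 6
  50 - 49 = 1
  63 - 50 = 13
  81 - 63 = 18


Delta encoded: [10, 26, 7, 6, 1, 13, 18]


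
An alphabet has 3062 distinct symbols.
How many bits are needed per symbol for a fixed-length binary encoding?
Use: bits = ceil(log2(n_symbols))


log2(3062) = 11.5803
Bracket: 2^11 = 2048 < 3062 <= 2^12 = 4096
So ceil(log2(3062)) = 12

bits = ceil(log2(3062)) = ceil(11.5803) = 12 bits


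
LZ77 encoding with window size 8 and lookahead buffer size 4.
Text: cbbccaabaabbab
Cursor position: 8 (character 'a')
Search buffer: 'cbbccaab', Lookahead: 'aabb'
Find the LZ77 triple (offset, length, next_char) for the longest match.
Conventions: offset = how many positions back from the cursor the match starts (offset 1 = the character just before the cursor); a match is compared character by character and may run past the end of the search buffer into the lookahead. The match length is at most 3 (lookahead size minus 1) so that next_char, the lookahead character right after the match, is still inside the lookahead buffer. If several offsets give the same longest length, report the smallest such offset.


Try each offset into the search buffer:
  offset=1 (pos 7, char 'b'): match length 0
  offset=2 (pos 6, char 'a'): match length 1
  offset=3 (pos 5, char 'a'): match length 3
  offset=4 (pos 4, char 'c'): match length 0
  offset=5 (pos 3, char 'c'): match length 0
  offset=6 (pos 2, char 'b'): match length 0
  offset=7 (pos 1, char 'b'): match length 0
  offset=8 (pos 0, char 'c'): match length 0
Longest match has length 3 at offset 3.
next_char = character at position 8 + 3 = 11 -> 'b'

Best match: offset=3, length=3 (matching 'aab' starting at position 5)
LZ77 triple: (3, 3, 'b')


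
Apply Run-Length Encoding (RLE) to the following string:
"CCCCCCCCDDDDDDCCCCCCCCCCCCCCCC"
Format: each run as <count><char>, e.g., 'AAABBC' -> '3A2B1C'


Scanning runs left to right:
  i=0: run of 'C' x 8 -> '8C'
  i=8: run of 'D' x 6 -> '6D'
  i=14: run of 'C' x 16 -> '16C'

RLE = 8C6D16C


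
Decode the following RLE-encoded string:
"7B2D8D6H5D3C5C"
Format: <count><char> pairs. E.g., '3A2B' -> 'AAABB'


Expanding each <count><char> pair:
  7B -> 'BBBBBBB'
  2D -> 'DD'
  8D -> 'DDDDDDDD'
  6H -> 'HHHHHH'
  5D -> 'DDDDD'
  3C -> 'CCC'
  5C -> 'CCCCC'

Decoded = BBBBBBBDDDDDDDDDDHHHHHHDDDDDCCCCCCCC


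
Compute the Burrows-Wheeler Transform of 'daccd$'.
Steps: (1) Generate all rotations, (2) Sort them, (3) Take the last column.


Rotations (sorted):
  0: $daccd -> last char: d
  1: accd$d -> last char: d
  2: ccd$da -> last char: a
  3: cd$dac -> last char: c
  4: d$dacc -> last char: c
  5: daccd$ -> last char: $


BWT = ddacc$


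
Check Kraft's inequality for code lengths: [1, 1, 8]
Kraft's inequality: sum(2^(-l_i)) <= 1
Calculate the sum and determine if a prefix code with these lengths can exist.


Sum = 2^(-1) + 2^(-1) + 2^(-8)
    = 0.5 + 0.5 + 0.00390625
    = 257/256 = 1.00390625
Since 1.00390625 > 1, Kraft's inequality is NOT satisfied.
A prefix code with these lengths CANNOT exist.

Kraft sum = 1.00390625. Not satisfied.


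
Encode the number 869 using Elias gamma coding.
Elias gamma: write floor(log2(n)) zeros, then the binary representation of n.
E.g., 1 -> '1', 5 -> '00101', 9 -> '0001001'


num_bits = floor(log2(869)) + 1 = 10
leading_zeros = num_bits - 1 = 9
binary(869) = 1101100101

Elias gamma(869) = '000000000' + '1101100101' = 0000000001101100101 (19 bits)


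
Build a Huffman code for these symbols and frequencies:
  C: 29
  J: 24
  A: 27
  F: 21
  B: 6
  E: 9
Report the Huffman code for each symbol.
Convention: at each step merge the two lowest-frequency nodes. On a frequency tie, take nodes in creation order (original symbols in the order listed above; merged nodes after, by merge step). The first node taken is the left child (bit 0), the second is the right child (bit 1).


Huffman tree construction:
Step 1: Merge B(6) + E(9) = 15
Step 2: Merge (B+E)(15) + F(21) = 36
Step 3: Merge J(24) + A(27) = 51
Step 4: Merge C(29) + ((B+E)+F)(36) = 65
Step 5: Merge (J+A)(51) + (C+((B+E)+F))(65) = 116
Read each symbol's code off the tree from the root (left child = 0, right child = 1).

Codes:
  C: 10 (length 2)
  J: 00 (length 2)
  A: 01 (length 2)
  F: 111 (length 3)
  B: 1100 (length 4)
  E: 1101 (length 4)
Average code length: 283/116 = 2.4397 bits/symbol


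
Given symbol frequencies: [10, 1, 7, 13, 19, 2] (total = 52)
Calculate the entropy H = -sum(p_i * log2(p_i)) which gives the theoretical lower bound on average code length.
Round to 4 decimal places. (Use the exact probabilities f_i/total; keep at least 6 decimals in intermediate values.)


Per-symbol terms -p_i * log2(p_i) with p_i = f_i/52:
  p = 10/52 = 0.192308: log2(p) = -2.378512, -p*log2(p) = 0.457406
  p = 1/52 = 0.019231: log2(p) = -5.700440, -p*log2(p) = 0.109624
  p = 7/52 = 0.134615: log2(p) = -2.893085, -p*log2(p) = 0.389454
  p = 13/52 = 0.250000: log2(p) = -2.000000, -p*log2(p) = 0.500000
  p = 19/52 = 0.365385: log2(p) = -1.452512, -p*log2(p) = 0.530726
  p = 2/52 = 0.038462: log2(p) = -4.700440, -p*log2(p) = 0.180786
H = 0.457406 + 0.109624 + 0.389454 + 0.500000 + 0.530726 + 0.180786 = 2.167996

H = 2.168 bits/symbol


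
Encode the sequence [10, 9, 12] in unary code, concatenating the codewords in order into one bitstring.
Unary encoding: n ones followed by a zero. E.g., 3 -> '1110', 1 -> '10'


Encode each number as n ones followed by a terminating 0:
  10 -> 11111111110 (11 bits)
  9 -> 1111111110 (10 bits)
  12 -> 1111111111110 (13 bits)
Total length = 11 + 10 + 13 = 34 bits.

Unary([10, 9, 12]) = 1111111111011111111101111111111110 (34 bits)


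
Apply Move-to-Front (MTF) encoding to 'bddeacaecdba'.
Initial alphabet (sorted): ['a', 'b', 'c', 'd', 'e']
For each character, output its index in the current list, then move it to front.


MTF encoding:
'b': index 1 in ['a', 'b', 'c', 'd', 'e'] -> ['b', 'a', 'c', 'd', 'e']
'd': index 3 in ['b', 'a', 'c', 'd', 'e'] -> ['d', 'b', 'a', 'c', 'e']
'd': index 0 in ['d', 'b', 'a', 'c', 'e'] -> ['d', 'b', 'a', 'c', 'e']
'e': index 4 in ['d', 'b', 'a', 'c', 'e'] -> ['e', 'd', 'b', 'a', 'c']
'a': index 3 in ['e', 'd', 'b', 'a', 'c'] -> ['a', 'e', 'd', 'b', 'c']
'c': index 4 in ['a', 'e', 'd', 'b', 'c'] -> ['c', 'a', 'e', 'd', 'b']
'a': index 1 in ['c', 'a', 'e', 'd', 'b'] -> ['a', 'c', 'e', 'd', 'b']
'e': index 2 in ['a', 'c', 'e', 'd', 'b'] -> ['e', 'a', 'c', 'd', 'b']
'c': index 2 in ['e', 'a', 'c', 'd', 'b'] -> ['c', 'e', 'a', 'd', 'b']
'd': index 3 in ['c', 'e', 'a', 'd', 'b'] -> ['d', 'c', 'e', 'a', 'b']
'b': index 4 in ['d', 'c', 'e', 'a', 'b'] -> ['b', 'd', 'c', 'e', 'a']
'a': index 4 in ['b', 'd', 'c', 'e', 'a'] -> ['a', 'b', 'd', 'c', 'e']


Output: [1, 3, 0, 4, 3, 4, 1, 2, 2, 3, 4, 4]


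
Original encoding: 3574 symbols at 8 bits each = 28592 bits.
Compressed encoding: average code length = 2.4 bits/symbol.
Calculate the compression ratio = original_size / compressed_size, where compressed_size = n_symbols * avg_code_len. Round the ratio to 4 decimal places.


original_size = n_symbols * orig_bits = 3574 * 8 = 28592 bits
compressed_size = n_symbols * avg_code_len = 3574 * 2.4 = 8577.6 bits
ratio = original_size / compressed_size = 28592 / 8577.6 = 3.3333

Compression ratio = 3.3333


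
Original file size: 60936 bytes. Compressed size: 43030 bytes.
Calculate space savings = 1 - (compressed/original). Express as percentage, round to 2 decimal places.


ratio = compressed/original = 43030/60936 = 0.706151
savings = 1 - ratio = 1 - 0.706151 = 0.293849
as a percentage: 0.293849 * 100 = 29.38%

Space savings = 1 - 43030/60936 = 29.38%


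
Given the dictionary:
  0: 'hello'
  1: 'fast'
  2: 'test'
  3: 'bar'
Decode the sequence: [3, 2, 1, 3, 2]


Look up each index in the dictionary:
  3 -> 'bar'
  2 -> 'test'
  1 -> 'fast'
  3 -> 'bar'
  2 -> 'test'

Decoded: "bar test fast bar test"


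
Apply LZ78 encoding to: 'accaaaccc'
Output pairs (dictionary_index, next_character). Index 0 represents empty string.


LZ78 encoding steps:
Dictionary: {0: ''}
Step 1: w='' (idx 0), next='a' -> output (0, 'a'), add 'a' as idx 1
Step 2: w='' (idx 0), next='c' -> output (0, 'c'), add 'c' as idx 2
Step 3: w='c' (idx 2), next='a' -> output (2, 'a'), add 'ca' as idx 3
Step 4: w='a' (idx 1), next='a' -> output (1, 'a'), add 'aa' as idx 4
Step 5: w='c' (idx 2), next='c' -> output (2, 'c'), add 'cc' as idx 5
Step 6: w='c' (idx 2), end of input -> output (2, '')


Encoded: [(0, 'a'), (0, 'c'), (2, 'a'), (1, 'a'), (2, 'c'), (2, '')]


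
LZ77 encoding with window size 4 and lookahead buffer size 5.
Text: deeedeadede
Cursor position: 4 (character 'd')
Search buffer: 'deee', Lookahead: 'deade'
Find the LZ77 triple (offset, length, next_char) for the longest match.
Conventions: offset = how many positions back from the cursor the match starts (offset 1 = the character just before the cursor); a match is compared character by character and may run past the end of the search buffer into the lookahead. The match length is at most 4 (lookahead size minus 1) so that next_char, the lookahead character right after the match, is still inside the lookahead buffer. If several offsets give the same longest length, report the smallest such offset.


Try each offset into the search buffer:
  offset=1 (pos 3, char 'e'): match length 0
  offset=2 (pos 2, char 'e'): match length 0
  offset=3 (pos 1, char 'e'): match length 0
  offset=4 (pos 0, char 'd'): match length 2
Longest match has length 2 at offset 4.
next_char = character at position 4 + 2 = 6 -> 'a'

Best match: offset=4, length=2 (matching 'de' starting at position 0)
LZ77 triple: (4, 2, 'a')


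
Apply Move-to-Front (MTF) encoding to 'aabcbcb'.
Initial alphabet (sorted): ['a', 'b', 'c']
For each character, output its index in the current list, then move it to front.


MTF encoding:
'a': index 0 in ['a', 'b', 'c'] -> ['a', 'b', 'c']
'a': index 0 in ['a', 'b', 'c'] -> ['a', 'b', 'c']
'b': index 1 in ['a', 'b', 'c'] -> ['b', 'a', 'c']
'c': index 2 in ['b', 'a', 'c'] -> ['c', 'b', 'a']
'b': index 1 in ['c', 'b', 'a'] -> ['b', 'c', 'a']
'c': index 1 in ['b', 'c', 'a'] -> ['c', 'b', 'a']
'b': index 1 in ['c', 'b', 'a'] -> ['b', 'c', 'a']


Output: [0, 0, 1, 2, 1, 1, 1]
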